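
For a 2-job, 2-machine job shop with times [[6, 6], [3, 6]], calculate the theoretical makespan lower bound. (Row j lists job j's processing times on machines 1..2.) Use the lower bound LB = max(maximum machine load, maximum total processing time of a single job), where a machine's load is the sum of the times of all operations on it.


Machine loads:
  Machine 1: 6 + 3 = 9
  Machine 2: 6 + 6 = 12
Max machine load = 12
Job totals:
  Job 1: 12
  Job 2: 9
Max job total = 12
Lower bound = max(12, 12) = 12

12


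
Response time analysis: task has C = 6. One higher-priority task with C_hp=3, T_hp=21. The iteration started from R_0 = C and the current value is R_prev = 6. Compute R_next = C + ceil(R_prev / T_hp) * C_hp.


R_next = C + ceil(R_prev / T_hp) * C_hp
ceil(6 / 21) = ceil(0.2857) = 1
Interference = 1 * 3 = 3
R_next = 6 + 3 = 9

9


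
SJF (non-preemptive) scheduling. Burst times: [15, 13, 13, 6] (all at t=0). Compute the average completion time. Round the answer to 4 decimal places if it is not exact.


SJF order (ascending): [6, 13, 13, 15]
Completion times:
  Job 1: burst=6, C=6
  Job 2: burst=13, C=19
  Job 3: burst=13, C=32
  Job 4: burst=15, C=47
Average completion = 104/4 = 26.0

26.0


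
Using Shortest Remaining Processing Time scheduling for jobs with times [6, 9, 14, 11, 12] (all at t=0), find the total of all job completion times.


Since all jobs arrive at t=0, SRPT equals SPT ordering.
SPT order: [6, 9, 11, 12, 14]
Completion times:
  Job 1: p=6, C=6
  Job 2: p=9, C=15
  Job 3: p=11, C=26
  Job 4: p=12, C=38
  Job 5: p=14, C=52
Total completion time = 6 + 15 + 26 + 38 + 52 = 137

137


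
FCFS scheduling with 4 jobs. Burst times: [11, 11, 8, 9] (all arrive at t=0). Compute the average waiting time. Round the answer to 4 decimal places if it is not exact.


FCFS order (as given): [11, 11, 8, 9]
Waiting times:
  Job 1: wait = 0
  Job 2: wait = 11
  Job 3: wait = 22
  Job 4: wait = 30
Sum of waiting times = 63
Average waiting time = 63/4 = 15.75

15.75


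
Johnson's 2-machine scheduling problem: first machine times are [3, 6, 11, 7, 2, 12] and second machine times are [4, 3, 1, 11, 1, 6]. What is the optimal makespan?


Apply Johnson's rule:
  Group 1 (a <= b): [(1, 3, 4), (4, 7, 11)]
  Group 2 (a > b): [(6, 12, 6), (2, 6, 3), (3, 11, 1), (5, 2, 1)]
Optimal job order: [1, 4, 6, 2, 3, 5]
Schedule:
  Job 1: M1 done at 3, M2 done at 7
  Job 4: M1 done at 10, M2 done at 21
  Job 6: M1 done at 22, M2 done at 28
  Job 2: M1 done at 28, M2 done at 31
  Job 3: M1 done at 39, M2 done at 40
  Job 5: M1 done at 41, M2 done at 42
Makespan = 42

42


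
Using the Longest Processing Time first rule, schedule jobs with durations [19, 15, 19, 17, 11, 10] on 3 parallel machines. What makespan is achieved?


Sort jobs in decreasing order (LPT): [19, 19, 17, 15, 11, 10]
Assign each job to the least loaded machine:
  Machine 1: jobs [19, 11], load = 30
  Machine 2: jobs [19, 10], load = 29
  Machine 3: jobs [17, 15], load = 32
Makespan = max load = 32

32


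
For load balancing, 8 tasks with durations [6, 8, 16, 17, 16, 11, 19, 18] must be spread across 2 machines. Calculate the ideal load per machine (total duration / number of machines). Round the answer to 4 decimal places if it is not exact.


Total processing time = 6 + 8 + 16 + 17 + 16 + 11 + 19 + 18 = 111
Number of machines = 2
Ideal balanced load = 111 / 2 = 55.5

55.5


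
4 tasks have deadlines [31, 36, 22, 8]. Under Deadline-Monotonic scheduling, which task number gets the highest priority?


Sort tasks by relative deadline (ascending):
  Task 4: deadline = 8
  Task 3: deadline = 22
  Task 1: deadline = 31
  Task 2: deadline = 36
Priority order (highest first): [4, 3, 1, 2]
Highest priority task = 4

4


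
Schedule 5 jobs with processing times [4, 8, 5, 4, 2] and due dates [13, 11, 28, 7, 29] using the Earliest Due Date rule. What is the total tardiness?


Sort by due date (EDD order): [(4, 7), (8, 11), (4, 13), (5, 28), (2, 29)]
Compute completion times and tardiness:
  Job 1: p=4, d=7, C=4, tardiness=max(0,4-7)=0
  Job 2: p=8, d=11, C=12, tardiness=max(0,12-11)=1
  Job 3: p=4, d=13, C=16, tardiness=max(0,16-13)=3
  Job 4: p=5, d=28, C=21, tardiness=max(0,21-28)=0
  Job 5: p=2, d=29, C=23, tardiness=max(0,23-29)=0
Total tardiness = 4

4


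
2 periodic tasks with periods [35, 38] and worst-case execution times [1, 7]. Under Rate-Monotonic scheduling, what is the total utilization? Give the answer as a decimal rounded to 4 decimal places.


Compute individual utilizations (exact fractions):
  Task 1: C/T = 1/35 (approx. 0.0286)
  Task 2: C/T = 7/38 (approx. 0.1842)
Total utilization U = 1/35 + 7/38 = 283/1330
Rounded to 4 decimal places: U = 0.2128
RM (Liu & Layland) bound for 2 tasks = 0.828427; compare with U = 283/1330 (approx. 0.212782)
U <= bound, so schedulable by RM sufficient condition.

0.2128


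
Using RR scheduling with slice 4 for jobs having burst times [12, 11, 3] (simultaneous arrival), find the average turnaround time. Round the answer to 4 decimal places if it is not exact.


Time quantum = 4
Execution trace:
  J1 runs 4 units, time = 4
  J2 runs 4 units, time = 8
  J3 runs 3 units, time = 11
  J1 runs 4 units, time = 15
  J2 runs 4 units, time = 19
  J1 runs 4 units, time = 23
  J2 runs 3 units, time = 26
Finish times: [23, 26, 11]
Average turnaround = 60/3 = 20.0

20.0


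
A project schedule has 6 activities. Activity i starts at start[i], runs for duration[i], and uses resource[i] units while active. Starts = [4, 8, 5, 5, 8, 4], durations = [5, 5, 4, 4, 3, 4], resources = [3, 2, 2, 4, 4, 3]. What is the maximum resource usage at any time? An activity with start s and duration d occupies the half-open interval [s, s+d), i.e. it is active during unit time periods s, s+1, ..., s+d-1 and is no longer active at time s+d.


Each activity i is active on [start_i, start_i + duration_i).
Compute total resource usage per time slot:
  t=0: active resources = [], total = 0
  t=1: active resources = [], total = 0
  t=2: active resources = [], total = 0
  t=3: active resources = [], total = 0
  t=4: active resources = [3, 3], total = 6
  t=5: active resources = [3, 2, 4, 3], total = 12
  t=6: active resources = [3, 2, 4, 3], total = 12
  t=7: active resources = [3, 2, 4, 3], total = 12
  t=8: active resources = [3, 2, 2, 4, 4], total = 15
  t=9: active resources = [2, 4], total = 6
  t=10: active resources = [2, 4], total = 6
  t=11: active resources = [2], total = 2
  t=12: active resources = [2], total = 2
Peak resource demand = 15

15


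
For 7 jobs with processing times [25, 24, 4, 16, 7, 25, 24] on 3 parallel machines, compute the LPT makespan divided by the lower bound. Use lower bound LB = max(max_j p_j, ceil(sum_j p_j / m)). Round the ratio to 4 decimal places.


LPT order: [25, 25, 24, 24, 16, 7, 4]
Machine loads after assignment: [41, 36, 48]
LPT makespan = 48
Lower bound = max(max_job, ceil(total/3)) = max(25, 42) = 42
Ratio = 48 / 42 = 1.1429

1.1429


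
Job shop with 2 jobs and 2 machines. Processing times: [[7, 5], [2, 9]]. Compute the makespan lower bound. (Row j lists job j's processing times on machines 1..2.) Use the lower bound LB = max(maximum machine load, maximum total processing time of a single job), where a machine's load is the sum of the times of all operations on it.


Machine loads:
  Machine 1: 7 + 2 = 9
  Machine 2: 5 + 9 = 14
Max machine load = 14
Job totals:
  Job 1: 12
  Job 2: 11
Max job total = 12
Lower bound = max(14, 12) = 14

14


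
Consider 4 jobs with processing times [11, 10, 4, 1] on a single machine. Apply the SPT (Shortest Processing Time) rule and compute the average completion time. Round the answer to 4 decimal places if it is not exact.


Sort jobs by processing time (SPT order): [1, 4, 10, 11]
Compute completion times sequentially:
  Job 1: processing = 1, completes at 1
  Job 2: processing = 4, completes at 5
  Job 3: processing = 10, completes at 15
  Job 4: processing = 11, completes at 26
Sum of completion times = 47
Average completion time = 47/4 = 11.75

11.75


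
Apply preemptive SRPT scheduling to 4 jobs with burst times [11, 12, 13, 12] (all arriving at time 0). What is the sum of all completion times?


Since all jobs arrive at t=0, SRPT equals SPT ordering.
SPT order: [11, 12, 12, 13]
Completion times:
  Job 1: p=11, C=11
  Job 2: p=12, C=23
  Job 3: p=12, C=35
  Job 4: p=13, C=48
Total completion time = 11 + 23 + 35 + 48 = 117

117


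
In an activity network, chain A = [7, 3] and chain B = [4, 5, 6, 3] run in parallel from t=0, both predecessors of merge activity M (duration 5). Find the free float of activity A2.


ES(A2) = sum of predecessors on chain A = 7
EF(A2) = ES + duration = 7 + 3 = 10
Successor of A2 is M. ES(M) = max(sum(A), sum(B)) = max(10, 18) = 18
Free float = ES(successor) - EF(current) = 18 - 10 = 8

8


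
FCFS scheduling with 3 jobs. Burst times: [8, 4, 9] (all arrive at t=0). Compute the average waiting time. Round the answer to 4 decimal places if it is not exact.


FCFS order (as given): [8, 4, 9]
Waiting times:
  Job 1: wait = 0
  Job 2: wait = 8
  Job 3: wait = 12
Sum of waiting times = 20
Average waiting time = 20/3 = 6.6667

6.6667


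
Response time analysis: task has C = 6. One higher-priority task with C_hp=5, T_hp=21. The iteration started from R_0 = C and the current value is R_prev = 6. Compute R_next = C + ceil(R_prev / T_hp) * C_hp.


R_next = C + ceil(R_prev / T_hp) * C_hp
ceil(6 / 21) = ceil(0.2857) = 1
Interference = 1 * 5 = 5
R_next = 6 + 5 = 11

11


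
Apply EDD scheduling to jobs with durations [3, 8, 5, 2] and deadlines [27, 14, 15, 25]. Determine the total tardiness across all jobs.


Sort by due date (EDD order): [(8, 14), (5, 15), (2, 25), (3, 27)]
Compute completion times and tardiness:
  Job 1: p=8, d=14, C=8, tardiness=max(0,8-14)=0
  Job 2: p=5, d=15, C=13, tardiness=max(0,13-15)=0
  Job 3: p=2, d=25, C=15, tardiness=max(0,15-25)=0
  Job 4: p=3, d=27, C=18, tardiness=max(0,18-27)=0
Total tardiness = 0

0


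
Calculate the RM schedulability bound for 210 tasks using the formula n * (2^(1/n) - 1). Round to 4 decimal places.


Compute 2^(1/210) = 1.0033061542
Subtract 1: 1.0033061542 - 1 = 0.0033061542
Multiply by n: 210 * 0.0033061542 = 0.6942923820
Round to 4 dp: 0.6943

0.6943


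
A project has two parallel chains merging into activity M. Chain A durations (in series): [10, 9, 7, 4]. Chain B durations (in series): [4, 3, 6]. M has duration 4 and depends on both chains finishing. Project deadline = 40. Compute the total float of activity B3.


Forward pass: ES(B3) = sum of predecessors on chain B = 7
EF = ES + duration = 7 + 6 = 13
Backward pass: LF(M) = deadline = 40; LS(M) = 40 - 4 = 36
LF(B3) = LS(M) - sum(successors on chain B) = 36 - 0 = 36
LS = LF - duration = 36 - 6 = 30
Total float = LS - ES = 30 - 7 = 23

23


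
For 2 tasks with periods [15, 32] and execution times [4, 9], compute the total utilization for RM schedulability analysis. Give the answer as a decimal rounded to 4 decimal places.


Compute individual utilizations (exact fractions):
  Task 1: C/T = 4/15 (approx. 0.2667)
  Task 2: C/T = 9/32 (approx. 0.2813)
Total utilization U = 4/15 + 9/32 = 263/480
Rounded to 4 decimal places: U = 0.5479
RM (Liu & Layland) bound for 2 tasks = 0.828427; compare with U = 263/480 (approx. 0.547917)
U <= bound, so schedulable by RM sufficient condition.

0.5479


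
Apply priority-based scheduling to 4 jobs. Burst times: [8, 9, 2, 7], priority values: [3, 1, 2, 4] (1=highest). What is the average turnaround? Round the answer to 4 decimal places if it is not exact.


Sort by priority (ascending = highest first):
Order: [(1, 9), (2, 2), (3, 8), (4, 7)]
Completion times:
  Priority 1, burst=9, C=9
  Priority 2, burst=2, C=11
  Priority 3, burst=8, C=19
  Priority 4, burst=7, C=26
Average turnaround = 65/4 = 16.25

16.25


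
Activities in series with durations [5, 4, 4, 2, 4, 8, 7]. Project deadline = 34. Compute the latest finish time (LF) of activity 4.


LF(activity 4) = deadline - sum of successor durations
Successors: activities 5 through 7 with durations [4, 8, 7]
Sum of successor durations = 19
LF = 34 - 19 = 15

15


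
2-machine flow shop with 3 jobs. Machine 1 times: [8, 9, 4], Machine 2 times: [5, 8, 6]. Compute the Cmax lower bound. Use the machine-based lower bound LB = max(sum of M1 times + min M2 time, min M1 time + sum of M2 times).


LB1 = sum(M1 times) + min(M2 times) = 21 + 5 = 26
LB2 = min(M1 times) + sum(M2 times) = 4 + 19 = 23
Lower bound = max(LB1, LB2) = max(26, 23) = 26

26


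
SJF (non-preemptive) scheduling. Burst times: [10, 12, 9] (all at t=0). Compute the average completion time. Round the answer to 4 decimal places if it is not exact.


SJF order (ascending): [9, 10, 12]
Completion times:
  Job 1: burst=9, C=9
  Job 2: burst=10, C=19
  Job 3: burst=12, C=31
Average completion = 59/3 = 19.6667

19.6667


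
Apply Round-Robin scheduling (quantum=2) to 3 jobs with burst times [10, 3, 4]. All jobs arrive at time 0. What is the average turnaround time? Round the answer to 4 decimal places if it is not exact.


Time quantum = 2
Execution trace:
  J1 runs 2 units, time = 2
  J2 runs 2 units, time = 4
  J3 runs 2 units, time = 6
  J1 runs 2 units, time = 8
  J2 runs 1 units, time = 9
  J3 runs 2 units, time = 11
  J1 runs 2 units, time = 13
  J1 runs 2 units, time = 15
  J1 runs 2 units, time = 17
Finish times: [17, 9, 11]
Average turnaround = 37/3 = 12.3333

12.3333


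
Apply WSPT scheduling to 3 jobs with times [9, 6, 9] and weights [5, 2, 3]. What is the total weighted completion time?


Compute p/w ratios and sort ascending (WSPT): [(9, 5), (6, 2), (9, 3)]
Compute weighted completion times:
  Job (p=9,w=5): C=9, w*C=5*9=45
  Job (p=6,w=2): C=15, w*C=2*15=30
  Job (p=9,w=3): C=24, w*C=3*24=72
Total weighted completion time = 147

147


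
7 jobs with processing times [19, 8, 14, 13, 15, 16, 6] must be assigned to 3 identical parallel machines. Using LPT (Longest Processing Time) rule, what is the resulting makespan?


Sort jobs in decreasing order (LPT): [19, 16, 15, 14, 13, 8, 6]
Assign each job to the least loaded machine:
  Machine 1: jobs [19, 8, 6], load = 33
  Machine 2: jobs [16, 13], load = 29
  Machine 3: jobs [15, 14], load = 29
Makespan = max load = 33

33


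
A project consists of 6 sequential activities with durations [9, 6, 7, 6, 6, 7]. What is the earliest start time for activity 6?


Activity 6 starts after activities 1 through 5 complete.
Predecessor durations: [9, 6, 7, 6, 6]
ES = 9 + 6 + 7 + 6 + 6 = 34

34


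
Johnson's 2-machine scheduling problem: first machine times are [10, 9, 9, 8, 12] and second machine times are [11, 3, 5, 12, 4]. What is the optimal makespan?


Apply Johnson's rule:
  Group 1 (a <= b): [(4, 8, 12), (1, 10, 11)]
  Group 2 (a > b): [(3, 9, 5), (5, 12, 4), (2, 9, 3)]
Optimal job order: [4, 1, 3, 5, 2]
Schedule:
  Job 4: M1 done at 8, M2 done at 20
  Job 1: M1 done at 18, M2 done at 31
  Job 3: M1 done at 27, M2 done at 36
  Job 5: M1 done at 39, M2 done at 43
  Job 2: M1 done at 48, M2 done at 51
Makespan = 51

51


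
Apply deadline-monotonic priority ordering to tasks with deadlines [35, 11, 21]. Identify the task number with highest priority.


Sort tasks by relative deadline (ascending):
  Task 2: deadline = 11
  Task 3: deadline = 21
  Task 1: deadline = 35
Priority order (highest first): [2, 3, 1]
Highest priority task = 2

2


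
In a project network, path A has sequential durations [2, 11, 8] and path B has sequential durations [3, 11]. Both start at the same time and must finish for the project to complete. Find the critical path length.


Path A total = 2 + 11 + 8 = 21
Path B total = 3 + 11 = 14
Critical path = longest path = max(21, 14) = 21

21


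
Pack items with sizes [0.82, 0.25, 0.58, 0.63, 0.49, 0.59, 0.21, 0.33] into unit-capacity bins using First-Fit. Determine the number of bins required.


Place items sequentially using First-Fit:
  Item 0.82 -> new Bin 1
  Item 0.25 -> new Bin 2
  Item 0.58 -> Bin 2 (now 0.83)
  Item 0.63 -> new Bin 3
  Item 0.49 -> new Bin 4
  Item 0.59 -> new Bin 5
  Item 0.21 -> Bin 3 (now 0.84)
  Item 0.33 -> Bin 4 (now 0.82)
Total bins used = 5

5


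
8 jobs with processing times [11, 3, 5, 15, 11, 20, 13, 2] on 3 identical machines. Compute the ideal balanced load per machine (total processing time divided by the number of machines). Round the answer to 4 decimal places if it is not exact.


Total processing time = 11 + 3 + 5 + 15 + 11 + 20 + 13 + 2 = 80
Number of machines = 3
Ideal balanced load = 80 / 3 = 26.6667

26.6667


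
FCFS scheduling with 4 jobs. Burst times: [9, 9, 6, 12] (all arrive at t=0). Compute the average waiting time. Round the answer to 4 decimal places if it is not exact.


FCFS order (as given): [9, 9, 6, 12]
Waiting times:
  Job 1: wait = 0
  Job 2: wait = 9
  Job 3: wait = 18
  Job 4: wait = 24
Sum of waiting times = 51
Average waiting time = 51/4 = 12.75

12.75


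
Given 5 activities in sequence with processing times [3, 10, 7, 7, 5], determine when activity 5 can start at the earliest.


Activity 5 starts after activities 1 through 4 complete.
Predecessor durations: [3, 10, 7, 7]
ES = 3 + 10 + 7 + 7 = 27

27


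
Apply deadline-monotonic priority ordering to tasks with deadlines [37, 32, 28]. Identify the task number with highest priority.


Sort tasks by relative deadline (ascending):
  Task 3: deadline = 28
  Task 2: deadline = 32
  Task 1: deadline = 37
Priority order (highest first): [3, 2, 1]
Highest priority task = 3

3


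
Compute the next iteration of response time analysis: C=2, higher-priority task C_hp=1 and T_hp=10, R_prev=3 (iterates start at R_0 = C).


R_next = C + ceil(R_prev / T_hp) * C_hp
ceil(3 / 10) = ceil(0.3) = 1
Interference = 1 * 1 = 1
R_next = 2 + 1 = 3
R_next = R_prev, so the iteration has converged (response time = 3).

3


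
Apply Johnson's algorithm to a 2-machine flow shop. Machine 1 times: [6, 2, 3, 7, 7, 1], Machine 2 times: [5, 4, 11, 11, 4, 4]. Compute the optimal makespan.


Apply Johnson's rule:
  Group 1 (a <= b): [(6, 1, 4), (2, 2, 4), (3, 3, 11), (4, 7, 11)]
  Group 2 (a > b): [(1, 6, 5), (5, 7, 4)]
Optimal job order: [6, 2, 3, 4, 1, 5]
Schedule:
  Job 6: M1 done at 1, M2 done at 5
  Job 2: M1 done at 3, M2 done at 9
  Job 3: M1 done at 6, M2 done at 20
  Job 4: M1 done at 13, M2 done at 31
  Job 1: M1 done at 19, M2 done at 36
  Job 5: M1 done at 26, M2 done at 40
Makespan = 40

40


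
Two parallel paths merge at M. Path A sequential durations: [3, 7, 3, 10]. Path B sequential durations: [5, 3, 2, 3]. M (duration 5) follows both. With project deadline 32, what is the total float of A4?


Forward pass: ES(A4) = sum of predecessors on chain A = 13
EF = ES + duration = 13 + 10 = 23
Backward pass: LF(M) = deadline = 32; LS(M) = 32 - 5 = 27
LF(A4) = LS(M) - sum(successors on chain A) = 27 - 0 = 27
LS = LF - duration = 27 - 10 = 17
Total float = LS - ES = 17 - 13 = 4

4


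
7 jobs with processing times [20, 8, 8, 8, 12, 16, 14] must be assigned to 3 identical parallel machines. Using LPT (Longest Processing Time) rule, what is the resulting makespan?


Sort jobs in decreasing order (LPT): [20, 16, 14, 12, 8, 8, 8]
Assign each job to the least loaded machine:
  Machine 1: jobs [20, 8], load = 28
  Machine 2: jobs [16, 8, 8], load = 32
  Machine 3: jobs [14, 12], load = 26
Makespan = max load = 32

32


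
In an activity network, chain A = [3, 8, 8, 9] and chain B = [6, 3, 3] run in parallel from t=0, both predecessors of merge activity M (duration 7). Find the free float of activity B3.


ES(B3) = sum of predecessors on chain B = 9
EF(B3) = ES + duration = 9 + 3 = 12
Successor of B3 is M. ES(M) = max(sum(A), sum(B)) = max(28, 12) = 28
Free float = ES(successor) - EF(current) = 28 - 12 = 16

16


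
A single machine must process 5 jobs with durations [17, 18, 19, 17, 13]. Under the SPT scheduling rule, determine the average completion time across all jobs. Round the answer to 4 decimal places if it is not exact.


Sort jobs by processing time (SPT order): [13, 17, 17, 18, 19]
Compute completion times sequentially:
  Job 1: processing = 13, completes at 13
  Job 2: processing = 17, completes at 30
  Job 3: processing = 17, completes at 47
  Job 4: processing = 18, completes at 65
  Job 5: processing = 19, completes at 84
Sum of completion times = 239
Average completion time = 239/5 = 47.8

47.8


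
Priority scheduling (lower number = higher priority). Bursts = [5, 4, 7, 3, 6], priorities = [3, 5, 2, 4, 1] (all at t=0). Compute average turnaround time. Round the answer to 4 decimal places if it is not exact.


Sort by priority (ascending = highest first):
Order: [(1, 6), (2, 7), (3, 5), (4, 3), (5, 4)]
Completion times:
  Priority 1, burst=6, C=6
  Priority 2, burst=7, C=13
  Priority 3, burst=5, C=18
  Priority 4, burst=3, C=21
  Priority 5, burst=4, C=25
Average turnaround = 83/5 = 16.6

16.6


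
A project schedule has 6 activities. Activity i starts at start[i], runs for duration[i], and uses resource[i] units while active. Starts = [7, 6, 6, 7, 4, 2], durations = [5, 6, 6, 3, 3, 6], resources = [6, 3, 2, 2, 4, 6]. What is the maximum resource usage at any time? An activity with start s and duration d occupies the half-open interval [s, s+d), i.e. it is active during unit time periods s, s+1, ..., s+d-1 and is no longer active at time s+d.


Each activity i is active on [start_i, start_i + duration_i).
Compute total resource usage per time slot:
  t=0: active resources = [], total = 0
  t=1: active resources = [], total = 0
  t=2: active resources = [6], total = 6
  t=3: active resources = [6], total = 6
  t=4: active resources = [4, 6], total = 10
  t=5: active resources = [4, 6], total = 10
  t=6: active resources = [3, 2, 4, 6], total = 15
  t=7: active resources = [6, 3, 2, 2, 6], total = 19
  t=8: active resources = [6, 3, 2, 2], total = 13
  t=9: active resources = [6, 3, 2, 2], total = 13
  t=10: active resources = [6, 3, 2], total = 11
  t=11: active resources = [6, 3, 2], total = 11
Peak resource demand = 19

19


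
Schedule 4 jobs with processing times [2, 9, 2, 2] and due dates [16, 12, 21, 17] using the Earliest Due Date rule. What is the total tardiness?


Sort by due date (EDD order): [(9, 12), (2, 16), (2, 17), (2, 21)]
Compute completion times and tardiness:
  Job 1: p=9, d=12, C=9, tardiness=max(0,9-12)=0
  Job 2: p=2, d=16, C=11, tardiness=max(0,11-16)=0
  Job 3: p=2, d=17, C=13, tardiness=max(0,13-17)=0
  Job 4: p=2, d=21, C=15, tardiness=max(0,15-21)=0
Total tardiness = 0

0


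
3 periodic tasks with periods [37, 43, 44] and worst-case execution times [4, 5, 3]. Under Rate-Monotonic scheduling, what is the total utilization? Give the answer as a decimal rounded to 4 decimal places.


Compute individual utilizations (exact fractions):
  Task 1: C/T = 4/37 (approx. 0.1081)
  Task 2: C/T = 5/43 (approx. 0.1163)
  Task 3: C/T = 3/44 (approx. 0.0682)
Total utilization U = 4/37 + 5/43 + 3/44 = 20481/70004
Rounded to 4 decimal places: U = 0.2926
RM (Liu & Layland) bound for 3 tasks = 0.779763; compare with U = 20481/70004 (approx. 0.292569)
U <= bound, so schedulable by RM sufficient condition.

0.2926


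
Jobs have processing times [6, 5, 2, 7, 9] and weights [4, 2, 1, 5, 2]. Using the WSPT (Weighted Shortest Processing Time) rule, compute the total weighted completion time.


Compute p/w ratios and sort ascending (WSPT): [(7, 5), (6, 4), (2, 1), (5, 2), (9, 2)]
Compute weighted completion times:
  Job (p=7,w=5): C=7, w*C=5*7=35
  Job (p=6,w=4): C=13, w*C=4*13=52
  Job (p=2,w=1): C=15, w*C=1*15=15
  Job (p=5,w=2): C=20, w*C=2*20=40
  Job (p=9,w=2): C=29, w*C=2*29=58
Total weighted completion time = 200

200


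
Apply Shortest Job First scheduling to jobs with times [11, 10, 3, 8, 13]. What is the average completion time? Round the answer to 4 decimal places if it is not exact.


SJF order (ascending): [3, 8, 10, 11, 13]
Completion times:
  Job 1: burst=3, C=3
  Job 2: burst=8, C=11
  Job 3: burst=10, C=21
  Job 4: burst=11, C=32
  Job 5: burst=13, C=45
Average completion = 112/5 = 22.4

22.4


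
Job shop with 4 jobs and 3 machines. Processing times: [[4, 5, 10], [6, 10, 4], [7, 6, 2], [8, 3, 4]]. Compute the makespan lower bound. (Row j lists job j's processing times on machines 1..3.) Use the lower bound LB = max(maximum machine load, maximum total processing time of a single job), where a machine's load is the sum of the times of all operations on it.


Machine loads:
  Machine 1: 4 + 6 + 7 + 8 = 25
  Machine 2: 5 + 10 + 6 + 3 = 24
  Machine 3: 10 + 4 + 2 + 4 = 20
Max machine load = 25
Job totals:
  Job 1: 19
  Job 2: 20
  Job 3: 15
  Job 4: 15
Max job total = 20
Lower bound = max(25, 20) = 25

25


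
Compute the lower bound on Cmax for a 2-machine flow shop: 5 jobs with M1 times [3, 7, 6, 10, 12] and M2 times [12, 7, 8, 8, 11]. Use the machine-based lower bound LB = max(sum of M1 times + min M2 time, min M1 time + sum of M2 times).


LB1 = sum(M1 times) + min(M2 times) = 38 + 7 = 45
LB2 = min(M1 times) + sum(M2 times) = 3 + 46 = 49
Lower bound = max(LB1, LB2) = max(45, 49) = 49

49


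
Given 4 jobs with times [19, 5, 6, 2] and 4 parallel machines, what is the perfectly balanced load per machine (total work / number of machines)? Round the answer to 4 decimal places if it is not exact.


Total processing time = 19 + 5 + 6 + 2 = 32
Number of machines = 4
Ideal balanced load = 32 / 4 = 8.0

8.0


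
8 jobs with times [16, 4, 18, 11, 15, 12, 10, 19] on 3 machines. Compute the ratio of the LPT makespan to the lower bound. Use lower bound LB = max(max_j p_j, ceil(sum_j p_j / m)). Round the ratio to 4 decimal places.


LPT order: [19, 18, 16, 15, 12, 11, 10, 4]
Machine loads after assignment: [40, 34, 31]
LPT makespan = 40
Lower bound = max(max_job, ceil(total/3)) = max(19, 35) = 35
Ratio = 40 / 35 = 1.1429

1.1429


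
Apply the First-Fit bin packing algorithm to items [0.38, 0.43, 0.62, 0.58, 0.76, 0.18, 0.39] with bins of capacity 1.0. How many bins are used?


Place items sequentially using First-Fit:
  Item 0.38 -> new Bin 1
  Item 0.43 -> Bin 1 (now 0.81)
  Item 0.62 -> new Bin 2
  Item 0.58 -> new Bin 3
  Item 0.76 -> new Bin 4
  Item 0.18 -> Bin 1 (now 0.99)
  Item 0.39 -> Bin 3 (now 0.97)
Total bins used = 4

4


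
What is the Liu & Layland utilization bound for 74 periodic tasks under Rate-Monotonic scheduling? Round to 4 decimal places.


Compute 2^(1/74) = 1.0094108601
Subtract 1: 1.0094108601 - 1 = 0.0094108601
Multiply by n: 74 * 0.0094108601 = 0.6964036474
Round to 4 dp: 0.6964

0.6964


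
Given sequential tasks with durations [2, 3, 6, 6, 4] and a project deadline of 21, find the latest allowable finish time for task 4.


LF(activity 4) = deadline - sum of successor durations
Successors: activities 5 through 5 with durations [4]
Sum of successor durations = 4
LF = 21 - 4 = 17

17


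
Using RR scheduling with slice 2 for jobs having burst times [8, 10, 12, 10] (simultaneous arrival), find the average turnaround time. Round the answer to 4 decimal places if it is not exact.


Time quantum = 2
Execution trace:
  J1 runs 2 units, time = 2
  J2 runs 2 units, time = 4
  J3 runs 2 units, time = 6
  J4 runs 2 units, time = 8
  J1 runs 2 units, time = 10
  J2 runs 2 units, time = 12
  J3 runs 2 units, time = 14
  J4 runs 2 units, time = 16
  J1 runs 2 units, time = 18
  J2 runs 2 units, time = 20
  J3 runs 2 units, time = 22
  J4 runs 2 units, time = 24
  J1 runs 2 units, time = 26
  J2 runs 2 units, time = 28
  J3 runs 2 units, time = 30
  J4 runs 2 units, time = 32
  J2 runs 2 units, time = 34
  J3 runs 2 units, time = 36
  J4 runs 2 units, time = 38
  J3 runs 2 units, time = 40
Finish times: [26, 34, 40, 38]
Average turnaround = 138/4 = 34.5

34.5


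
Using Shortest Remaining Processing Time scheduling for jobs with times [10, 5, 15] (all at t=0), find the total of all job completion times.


Since all jobs arrive at t=0, SRPT equals SPT ordering.
SPT order: [5, 10, 15]
Completion times:
  Job 1: p=5, C=5
  Job 2: p=10, C=15
  Job 3: p=15, C=30
Total completion time = 5 + 15 + 30 = 50

50


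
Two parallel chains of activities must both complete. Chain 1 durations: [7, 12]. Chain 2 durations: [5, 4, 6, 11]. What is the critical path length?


Path A total = 7 + 12 = 19
Path B total = 5 + 4 + 6 + 11 = 26
Critical path = longest path = max(19, 26) = 26

26


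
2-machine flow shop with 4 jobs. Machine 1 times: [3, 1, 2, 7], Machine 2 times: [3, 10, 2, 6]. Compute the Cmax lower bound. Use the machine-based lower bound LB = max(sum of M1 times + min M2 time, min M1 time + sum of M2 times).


LB1 = sum(M1 times) + min(M2 times) = 13 + 2 = 15
LB2 = min(M1 times) + sum(M2 times) = 1 + 21 = 22
Lower bound = max(LB1, LB2) = max(15, 22) = 22

22


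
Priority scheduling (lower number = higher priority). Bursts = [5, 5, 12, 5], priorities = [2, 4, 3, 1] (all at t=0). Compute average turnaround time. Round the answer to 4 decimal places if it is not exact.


Sort by priority (ascending = highest first):
Order: [(1, 5), (2, 5), (3, 12), (4, 5)]
Completion times:
  Priority 1, burst=5, C=5
  Priority 2, burst=5, C=10
  Priority 3, burst=12, C=22
  Priority 4, burst=5, C=27
Average turnaround = 64/4 = 16.0

16.0


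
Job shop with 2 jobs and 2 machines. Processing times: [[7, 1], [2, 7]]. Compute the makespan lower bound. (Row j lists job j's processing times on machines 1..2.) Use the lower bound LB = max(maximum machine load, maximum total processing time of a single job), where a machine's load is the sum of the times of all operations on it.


Machine loads:
  Machine 1: 7 + 2 = 9
  Machine 2: 1 + 7 = 8
Max machine load = 9
Job totals:
  Job 1: 8
  Job 2: 9
Max job total = 9
Lower bound = max(9, 9) = 9

9


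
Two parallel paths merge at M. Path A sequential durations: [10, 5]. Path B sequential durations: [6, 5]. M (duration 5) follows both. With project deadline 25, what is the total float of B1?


Forward pass: ES(B1) = sum of predecessors on chain B = 0
EF = ES + duration = 0 + 6 = 6
Backward pass: LF(M) = deadline = 25; LS(M) = 25 - 5 = 20
LF(B1) = LS(M) - sum(successors on chain B) = 20 - 5 = 15
LS = LF - duration = 15 - 6 = 9
Total float = LS - ES = 9 - 0 = 9

9


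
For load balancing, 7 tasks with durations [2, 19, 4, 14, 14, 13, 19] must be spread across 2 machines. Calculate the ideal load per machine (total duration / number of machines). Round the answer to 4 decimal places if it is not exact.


Total processing time = 2 + 19 + 4 + 14 + 14 + 13 + 19 = 85
Number of machines = 2
Ideal balanced load = 85 / 2 = 42.5

42.5


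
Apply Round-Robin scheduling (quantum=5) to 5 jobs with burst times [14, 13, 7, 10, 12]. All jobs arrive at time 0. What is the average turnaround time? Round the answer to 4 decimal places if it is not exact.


Time quantum = 5
Execution trace:
  J1 runs 5 units, time = 5
  J2 runs 5 units, time = 10
  J3 runs 5 units, time = 15
  J4 runs 5 units, time = 20
  J5 runs 5 units, time = 25
  J1 runs 5 units, time = 30
  J2 runs 5 units, time = 35
  J3 runs 2 units, time = 37
  J4 runs 5 units, time = 42
  J5 runs 5 units, time = 47
  J1 runs 4 units, time = 51
  J2 runs 3 units, time = 54
  J5 runs 2 units, time = 56
Finish times: [51, 54, 37, 42, 56]
Average turnaround = 240/5 = 48.0

48.0


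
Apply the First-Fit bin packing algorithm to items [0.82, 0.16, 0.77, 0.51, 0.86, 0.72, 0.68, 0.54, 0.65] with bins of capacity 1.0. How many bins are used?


Place items sequentially using First-Fit:
  Item 0.82 -> new Bin 1
  Item 0.16 -> Bin 1 (now 0.98)
  Item 0.77 -> new Bin 2
  Item 0.51 -> new Bin 3
  Item 0.86 -> new Bin 4
  Item 0.72 -> new Bin 5
  Item 0.68 -> new Bin 6
  Item 0.54 -> new Bin 7
  Item 0.65 -> new Bin 8
Total bins used = 8

8


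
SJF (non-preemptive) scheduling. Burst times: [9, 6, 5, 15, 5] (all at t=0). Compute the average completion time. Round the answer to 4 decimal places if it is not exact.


SJF order (ascending): [5, 5, 6, 9, 15]
Completion times:
  Job 1: burst=5, C=5
  Job 2: burst=5, C=10
  Job 3: burst=6, C=16
  Job 4: burst=9, C=25
  Job 5: burst=15, C=40
Average completion = 96/5 = 19.2

19.2


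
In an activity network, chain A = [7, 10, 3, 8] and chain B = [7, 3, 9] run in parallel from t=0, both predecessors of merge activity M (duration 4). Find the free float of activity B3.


ES(B3) = sum of predecessors on chain B = 10
EF(B3) = ES + duration = 10 + 9 = 19
Successor of B3 is M. ES(M) = max(sum(A), sum(B)) = max(28, 19) = 28
Free float = ES(successor) - EF(current) = 28 - 19 = 9

9


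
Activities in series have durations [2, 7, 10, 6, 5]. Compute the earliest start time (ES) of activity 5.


Activity 5 starts after activities 1 through 4 complete.
Predecessor durations: [2, 7, 10, 6]
ES = 2 + 7 + 10 + 6 = 25

25


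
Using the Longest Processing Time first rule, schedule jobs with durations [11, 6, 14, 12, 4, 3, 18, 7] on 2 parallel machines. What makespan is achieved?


Sort jobs in decreasing order (LPT): [18, 14, 12, 11, 7, 6, 4, 3]
Assign each job to the least loaded machine:
  Machine 1: jobs [18, 11, 6, 3], load = 38
  Machine 2: jobs [14, 12, 7, 4], load = 37
Makespan = max load = 38

38


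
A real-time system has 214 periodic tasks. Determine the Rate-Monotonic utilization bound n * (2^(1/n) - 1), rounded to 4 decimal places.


Compute 2^(1/214) = 1.0032442568
Subtract 1: 1.0032442568 - 1 = 0.0032442568
Multiply by n: 214 * 0.0032442568 = 0.6942709552
Round to 4 dp: 0.6943

0.6943


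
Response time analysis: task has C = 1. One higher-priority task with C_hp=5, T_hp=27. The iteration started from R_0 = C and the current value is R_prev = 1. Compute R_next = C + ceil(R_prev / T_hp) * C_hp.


R_next = C + ceil(R_prev / T_hp) * C_hp
ceil(1 / 27) = ceil(0.037) = 1
Interference = 1 * 5 = 5
R_next = 1 + 5 = 6

6


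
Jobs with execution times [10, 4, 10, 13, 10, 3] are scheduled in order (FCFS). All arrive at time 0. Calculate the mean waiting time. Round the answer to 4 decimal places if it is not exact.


FCFS order (as given): [10, 4, 10, 13, 10, 3]
Waiting times:
  Job 1: wait = 0
  Job 2: wait = 10
  Job 3: wait = 14
  Job 4: wait = 24
  Job 5: wait = 37
  Job 6: wait = 47
Sum of waiting times = 132
Average waiting time = 132/6 = 22.0

22.0


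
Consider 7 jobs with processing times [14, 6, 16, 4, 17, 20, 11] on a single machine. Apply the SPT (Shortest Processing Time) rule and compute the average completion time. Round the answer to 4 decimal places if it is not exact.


Sort jobs by processing time (SPT order): [4, 6, 11, 14, 16, 17, 20]
Compute completion times sequentially:
  Job 1: processing = 4, completes at 4
  Job 2: processing = 6, completes at 10
  Job 3: processing = 11, completes at 21
  Job 4: processing = 14, completes at 35
  Job 5: processing = 16, completes at 51
  Job 6: processing = 17, completes at 68
  Job 7: processing = 20, completes at 88
Sum of completion times = 277
Average completion time = 277/7 = 39.5714

39.5714


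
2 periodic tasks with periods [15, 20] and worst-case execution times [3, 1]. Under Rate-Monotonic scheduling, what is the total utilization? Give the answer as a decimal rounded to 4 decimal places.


Compute individual utilizations (exact fractions):
  Task 1: C/T = 3/15 = 1/5 (approx. 0.2)
  Task 2: C/T = 1/20 (approx. 0.05)
Total utilization U = 1/5 + 1/20 = 1/4
Rounded to 4 decimal places: U = 0.2500
RM (Liu & Layland) bound for 2 tasks = 0.828427; compare with U = 1/4 (approx. 0.250000)
U <= bound, so schedulable by RM sufficient condition.

0.2500


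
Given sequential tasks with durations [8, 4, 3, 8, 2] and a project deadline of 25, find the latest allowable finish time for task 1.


LF(activity 1) = deadline - sum of successor durations
Successors: activities 2 through 5 with durations [4, 3, 8, 2]
Sum of successor durations = 17
LF = 25 - 17 = 8

8


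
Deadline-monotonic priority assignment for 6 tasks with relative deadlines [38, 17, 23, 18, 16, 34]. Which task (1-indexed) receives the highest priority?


Sort tasks by relative deadline (ascending):
  Task 5: deadline = 16
  Task 2: deadline = 17
  Task 4: deadline = 18
  Task 3: deadline = 23
  Task 6: deadline = 34
  Task 1: deadline = 38
Priority order (highest first): [5, 2, 4, 3, 6, 1]
Highest priority task = 5

5


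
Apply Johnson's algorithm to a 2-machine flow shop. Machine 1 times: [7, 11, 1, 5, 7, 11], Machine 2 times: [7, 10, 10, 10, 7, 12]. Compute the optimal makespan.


Apply Johnson's rule:
  Group 1 (a <= b): [(3, 1, 10), (4, 5, 10), (1, 7, 7), (5, 7, 7), (6, 11, 12)]
  Group 2 (a > b): [(2, 11, 10)]
Optimal job order: [3, 4, 1, 5, 6, 2]
Schedule:
  Job 3: M1 done at 1, M2 done at 11
  Job 4: M1 done at 6, M2 done at 21
  Job 1: M1 done at 13, M2 done at 28
  Job 5: M1 done at 20, M2 done at 35
  Job 6: M1 done at 31, M2 done at 47
  Job 2: M1 done at 42, M2 done at 57
Makespan = 57

57


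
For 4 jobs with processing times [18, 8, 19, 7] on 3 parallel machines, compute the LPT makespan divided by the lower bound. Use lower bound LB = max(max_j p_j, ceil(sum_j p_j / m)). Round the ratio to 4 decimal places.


LPT order: [19, 18, 8, 7]
Machine loads after assignment: [19, 18, 15]
LPT makespan = 19
Lower bound = max(max_job, ceil(total/3)) = max(19, 18) = 19
Ratio = 19 / 19 = 1.0

1.0


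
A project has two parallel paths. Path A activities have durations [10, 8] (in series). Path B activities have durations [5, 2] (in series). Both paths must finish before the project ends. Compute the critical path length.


Path A total = 10 + 8 = 18
Path B total = 5 + 2 = 7
Critical path = longest path = max(18, 7) = 18

18


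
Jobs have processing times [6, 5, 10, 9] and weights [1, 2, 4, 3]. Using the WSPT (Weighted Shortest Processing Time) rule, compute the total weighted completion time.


Compute p/w ratios and sort ascending (WSPT): [(5, 2), (10, 4), (9, 3), (6, 1)]
Compute weighted completion times:
  Job (p=5,w=2): C=5, w*C=2*5=10
  Job (p=10,w=4): C=15, w*C=4*15=60
  Job (p=9,w=3): C=24, w*C=3*24=72
  Job (p=6,w=1): C=30, w*C=1*30=30
Total weighted completion time = 172

172


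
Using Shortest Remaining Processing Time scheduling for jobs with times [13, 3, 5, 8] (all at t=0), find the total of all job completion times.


Since all jobs arrive at t=0, SRPT equals SPT ordering.
SPT order: [3, 5, 8, 13]
Completion times:
  Job 1: p=3, C=3
  Job 2: p=5, C=8
  Job 3: p=8, C=16
  Job 4: p=13, C=29
Total completion time = 3 + 8 + 16 + 29 = 56

56


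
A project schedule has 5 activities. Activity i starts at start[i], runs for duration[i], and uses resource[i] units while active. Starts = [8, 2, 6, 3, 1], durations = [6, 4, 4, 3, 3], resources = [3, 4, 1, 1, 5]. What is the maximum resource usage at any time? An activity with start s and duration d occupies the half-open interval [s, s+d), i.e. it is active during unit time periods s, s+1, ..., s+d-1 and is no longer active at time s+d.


Each activity i is active on [start_i, start_i + duration_i).
Compute total resource usage per time slot:
  t=0: active resources = [], total = 0
  t=1: active resources = [5], total = 5
  t=2: active resources = [4, 5], total = 9
  t=3: active resources = [4, 1, 5], total = 10
  t=4: active resources = [4, 1], total = 5
  t=5: active resources = [4, 1], total = 5
  t=6: active resources = [1], total = 1
  t=7: active resources = [1], total = 1
  t=8: active resources = [3, 1], total = 4
  t=9: active resources = [3, 1], total = 4
  t=10: active resources = [3], total = 3
  t=11: active resources = [3], total = 3
  t=12: active resources = [3], total = 3
  t=13: active resources = [3], total = 3
Peak resource demand = 10

10


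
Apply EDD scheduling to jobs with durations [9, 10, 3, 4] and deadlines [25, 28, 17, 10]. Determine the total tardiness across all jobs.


Sort by due date (EDD order): [(4, 10), (3, 17), (9, 25), (10, 28)]
Compute completion times and tardiness:
  Job 1: p=4, d=10, C=4, tardiness=max(0,4-10)=0
  Job 2: p=3, d=17, C=7, tardiness=max(0,7-17)=0
  Job 3: p=9, d=25, C=16, tardiness=max(0,16-25)=0
  Job 4: p=10, d=28, C=26, tardiness=max(0,26-28)=0
Total tardiness = 0

0
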